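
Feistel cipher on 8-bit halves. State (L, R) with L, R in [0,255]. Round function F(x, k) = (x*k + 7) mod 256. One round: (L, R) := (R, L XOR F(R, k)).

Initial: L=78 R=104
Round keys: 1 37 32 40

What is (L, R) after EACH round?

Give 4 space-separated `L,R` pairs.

Round 1 (k=1): L=104 R=33
Round 2 (k=37): L=33 R=164
Round 3 (k=32): L=164 R=166
Round 4 (k=40): L=166 R=83

Answer: 104,33 33,164 164,166 166,83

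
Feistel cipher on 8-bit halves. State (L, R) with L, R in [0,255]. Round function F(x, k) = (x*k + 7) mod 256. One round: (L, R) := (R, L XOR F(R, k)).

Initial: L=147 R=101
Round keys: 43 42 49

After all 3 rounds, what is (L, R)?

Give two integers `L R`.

Answer: 140 190

Derivation:
Round 1 (k=43): L=101 R=109
Round 2 (k=42): L=109 R=140
Round 3 (k=49): L=140 R=190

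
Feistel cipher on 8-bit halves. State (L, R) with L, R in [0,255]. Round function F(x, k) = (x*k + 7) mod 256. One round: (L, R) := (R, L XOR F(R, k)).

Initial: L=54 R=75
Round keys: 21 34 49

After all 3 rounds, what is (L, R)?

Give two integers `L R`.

Round 1 (k=21): L=75 R=24
Round 2 (k=34): L=24 R=124
Round 3 (k=49): L=124 R=219

Answer: 124 219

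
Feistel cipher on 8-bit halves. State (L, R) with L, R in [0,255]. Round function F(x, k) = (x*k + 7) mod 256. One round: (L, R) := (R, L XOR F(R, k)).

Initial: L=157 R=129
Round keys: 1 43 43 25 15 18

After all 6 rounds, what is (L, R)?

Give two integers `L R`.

Answer: 25 62

Derivation:
Round 1 (k=1): L=129 R=21
Round 2 (k=43): L=21 R=15
Round 3 (k=43): L=15 R=153
Round 4 (k=25): L=153 R=247
Round 5 (k=15): L=247 R=25
Round 6 (k=18): L=25 R=62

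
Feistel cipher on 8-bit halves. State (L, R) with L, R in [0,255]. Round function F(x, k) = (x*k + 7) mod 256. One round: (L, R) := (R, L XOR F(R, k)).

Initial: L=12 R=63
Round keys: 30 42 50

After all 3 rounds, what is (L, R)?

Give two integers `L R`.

Round 1 (k=30): L=63 R=101
Round 2 (k=42): L=101 R=166
Round 3 (k=50): L=166 R=22

Answer: 166 22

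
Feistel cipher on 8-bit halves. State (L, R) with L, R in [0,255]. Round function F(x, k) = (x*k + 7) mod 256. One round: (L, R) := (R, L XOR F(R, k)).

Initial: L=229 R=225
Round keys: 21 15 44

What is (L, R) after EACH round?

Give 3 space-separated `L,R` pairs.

Round 1 (k=21): L=225 R=153
Round 2 (k=15): L=153 R=31
Round 3 (k=44): L=31 R=194

Answer: 225,153 153,31 31,194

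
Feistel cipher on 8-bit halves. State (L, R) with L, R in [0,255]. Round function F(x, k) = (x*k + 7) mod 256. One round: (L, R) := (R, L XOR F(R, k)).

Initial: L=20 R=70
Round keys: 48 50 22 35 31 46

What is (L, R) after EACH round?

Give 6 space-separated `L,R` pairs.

Round 1 (k=48): L=70 R=51
Round 2 (k=50): L=51 R=187
Round 3 (k=22): L=187 R=42
Round 4 (k=35): L=42 R=126
Round 5 (k=31): L=126 R=99
Round 6 (k=46): L=99 R=175

Answer: 70,51 51,187 187,42 42,126 126,99 99,175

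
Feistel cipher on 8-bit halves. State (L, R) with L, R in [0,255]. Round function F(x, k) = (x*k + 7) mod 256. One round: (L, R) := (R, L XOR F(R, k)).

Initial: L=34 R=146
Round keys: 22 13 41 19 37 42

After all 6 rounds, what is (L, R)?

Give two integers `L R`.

Answer: 116 98

Derivation:
Round 1 (k=22): L=146 R=177
Round 2 (k=13): L=177 R=150
Round 3 (k=41): L=150 R=188
Round 4 (k=19): L=188 R=109
Round 5 (k=37): L=109 R=116
Round 6 (k=42): L=116 R=98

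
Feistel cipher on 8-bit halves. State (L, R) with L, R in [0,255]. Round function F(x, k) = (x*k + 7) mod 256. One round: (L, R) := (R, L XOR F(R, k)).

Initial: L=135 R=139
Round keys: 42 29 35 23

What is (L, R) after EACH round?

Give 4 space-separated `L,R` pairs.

Answer: 139,82 82,218 218,135 135,242

Derivation:
Round 1 (k=42): L=139 R=82
Round 2 (k=29): L=82 R=218
Round 3 (k=35): L=218 R=135
Round 4 (k=23): L=135 R=242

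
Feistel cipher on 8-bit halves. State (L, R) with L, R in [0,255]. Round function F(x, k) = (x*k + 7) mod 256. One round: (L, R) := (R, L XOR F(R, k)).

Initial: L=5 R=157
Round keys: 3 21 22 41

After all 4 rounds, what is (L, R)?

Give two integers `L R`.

Round 1 (k=3): L=157 R=219
Round 2 (k=21): L=219 R=99
Round 3 (k=22): L=99 R=82
Round 4 (k=41): L=82 R=74

Answer: 82 74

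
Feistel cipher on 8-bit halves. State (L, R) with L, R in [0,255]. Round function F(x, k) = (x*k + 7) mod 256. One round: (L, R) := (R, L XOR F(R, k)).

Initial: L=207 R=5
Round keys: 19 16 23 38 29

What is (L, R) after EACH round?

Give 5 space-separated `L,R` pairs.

Round 1 (k=19): L=5 R=169
Round 2 (k=16): L=169 R=146
Round 3 (k=23): L=146 R=140
Round 4 (k=38): L=140 R=93
Round 5 (k=29): L=93 R=28

Answer: 5,169 169,146 146,140 140,93 93,28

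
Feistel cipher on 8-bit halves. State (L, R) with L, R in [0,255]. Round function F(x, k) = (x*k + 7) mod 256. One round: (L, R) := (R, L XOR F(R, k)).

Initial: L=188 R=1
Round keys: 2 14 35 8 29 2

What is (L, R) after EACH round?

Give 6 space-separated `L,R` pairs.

Answer: 1,181 181,236 236,254 254,27 27,232 232,204

Derivation:
Round 1 (k=2): L=1 R=181
Round 2 (k=14): L=181 R=236
Round 3 (k=35): L=236 R=254
Round 4 (k=8): L=254 R=27
Round 5 (k=29): L=27 R=232
Round 6 (k=2): L=232 R=204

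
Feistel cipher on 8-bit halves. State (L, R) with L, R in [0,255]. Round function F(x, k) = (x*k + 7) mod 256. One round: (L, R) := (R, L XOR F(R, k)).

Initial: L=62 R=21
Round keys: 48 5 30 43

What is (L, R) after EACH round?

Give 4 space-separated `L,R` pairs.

Answer: 21,201 201,225 225,172 172,10

Derivation:
Round 1 (k=48): L=21 R=201
Round 2 (k=5): L=201 R=225
Round 3 (k=30): L=225 R=172
Round 4 (k=43): L=172 R=10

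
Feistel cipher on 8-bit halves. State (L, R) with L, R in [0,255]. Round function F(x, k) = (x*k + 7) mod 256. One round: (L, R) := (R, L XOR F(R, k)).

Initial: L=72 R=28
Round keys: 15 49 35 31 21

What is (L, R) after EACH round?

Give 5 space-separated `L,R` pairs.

Round 1 (k=15): L=28 R=227
Round 2 (k=49): L=227 R=102
Round 3 (k=35): L=102 R=26
Round 4 (k=31): L=26 R=75
Round 5 (k=21): L=75 R=52

Answer: 28,227 227,102 102,26 26,75 75,52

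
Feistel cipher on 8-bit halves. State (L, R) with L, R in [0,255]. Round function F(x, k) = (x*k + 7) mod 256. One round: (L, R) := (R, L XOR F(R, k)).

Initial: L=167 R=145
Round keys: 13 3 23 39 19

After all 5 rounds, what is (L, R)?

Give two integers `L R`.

Answer: 51 77

Derivation:
Round 1 (k=13): L=145 R=195
Round 2 (k=3): L=195 R=193
Round 3 (k=23): L=193 R=157
Round 4 (k=39): L=157 R=51
Round 5 (k=19): L=51 R=77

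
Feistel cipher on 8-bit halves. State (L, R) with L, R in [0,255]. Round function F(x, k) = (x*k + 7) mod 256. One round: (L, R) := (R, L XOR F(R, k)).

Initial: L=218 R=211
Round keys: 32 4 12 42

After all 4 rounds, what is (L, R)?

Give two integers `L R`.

Round 1 (k=32): L=211 R=189
Round 2 (k=4): L=189 R=40
Round 3 (k=12): L=40 R=90
Round 4 (k=42): L=90 R=227

Answer: 90 227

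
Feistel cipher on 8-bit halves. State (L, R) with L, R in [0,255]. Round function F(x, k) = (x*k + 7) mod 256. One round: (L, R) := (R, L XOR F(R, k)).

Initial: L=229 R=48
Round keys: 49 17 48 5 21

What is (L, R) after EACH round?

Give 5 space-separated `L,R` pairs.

Round 1 (k=49): L=48 R=210
Round 2 (k=17): L=210 R=201
Round 3 (k=48): L=201 R=101
Round 4 (k=5): L=101 R=201
Round 5 (k=21): L=201 R=225

Answer: 48,210 210,201 201,101 101,201 201,225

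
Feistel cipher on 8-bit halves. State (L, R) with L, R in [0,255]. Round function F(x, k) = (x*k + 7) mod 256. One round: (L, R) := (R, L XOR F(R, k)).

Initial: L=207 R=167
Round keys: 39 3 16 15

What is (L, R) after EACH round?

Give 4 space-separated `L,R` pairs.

Answer: 167,183 183,139 139,0 0,140

Derivation:
Round 1 (k=39): L=167 R=183
Round 2 (k=3): L=183 R=139
Round 3 (k=16): L=139 R=0
Round 4 (k=15): L=0 R=140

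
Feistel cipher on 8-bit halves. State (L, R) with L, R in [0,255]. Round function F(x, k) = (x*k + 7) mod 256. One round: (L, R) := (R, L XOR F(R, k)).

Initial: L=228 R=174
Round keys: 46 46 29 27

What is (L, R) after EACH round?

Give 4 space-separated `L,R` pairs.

Answer: 174,175 175,215 215,205 205,113

Derivation:
Round 1 (k=46): L=174 R=175
Round 2 (k=46): L=175 R=215
Round 3 (k=29): L=215 R=205
Round 4 (k=27): L=205 R=113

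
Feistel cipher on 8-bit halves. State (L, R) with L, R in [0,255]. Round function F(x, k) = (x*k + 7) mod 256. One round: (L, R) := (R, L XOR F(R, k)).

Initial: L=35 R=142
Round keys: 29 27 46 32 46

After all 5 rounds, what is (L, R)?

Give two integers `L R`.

Answer: 248 48

Derivation:
Round 1 (k=29): L=142 R=62
Round 2 (k=27): L=62 R=31
Round 3 (k=46): L=31 R=167
Round 4 (k=32): L=167 R=248
Round 5 (k=46): L=248 R=48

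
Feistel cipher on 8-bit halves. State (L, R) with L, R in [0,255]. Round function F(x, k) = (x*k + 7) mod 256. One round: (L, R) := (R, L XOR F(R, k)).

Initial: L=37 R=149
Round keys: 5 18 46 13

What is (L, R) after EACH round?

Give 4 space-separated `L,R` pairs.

Answer: 149,213 213,148 148,74 74,93

Derivation:
Round 1 (k=5): L=149 R=213
Round 2 (k=18): L=213 R=148
Round 3 (k=46): L=148 R=74
Round 4 (k=13): L=74 R=93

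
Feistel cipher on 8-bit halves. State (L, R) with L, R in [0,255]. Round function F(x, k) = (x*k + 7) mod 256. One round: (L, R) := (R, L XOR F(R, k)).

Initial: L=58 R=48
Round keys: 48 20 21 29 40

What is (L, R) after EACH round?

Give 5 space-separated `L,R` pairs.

Round 1 (k=48): L=48 R=61
Round 2 (k=20): L=61 R=251
Round 3 (k=21): L=251 R=163
Round 4 (k=29): L=163 R=133
Round 5 (k=40): L=133 R=108

Answer: 48,61 61,251 251,163 163,133 133,108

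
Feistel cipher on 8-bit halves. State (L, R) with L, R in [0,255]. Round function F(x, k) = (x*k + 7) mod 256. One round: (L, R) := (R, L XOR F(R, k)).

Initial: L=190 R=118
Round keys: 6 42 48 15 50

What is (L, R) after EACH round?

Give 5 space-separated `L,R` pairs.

Answer: 118,117 117,79 79,162 162,202 202,217

Derivation:
Round 1 (k=6): L=118 R=117
Round 2 (k=42): L=117 R=79
Round 3 (k=48): L=79 R=162
Round 4 (k=15): L=162 R=202
Round 5 (k=50): L=202 R=217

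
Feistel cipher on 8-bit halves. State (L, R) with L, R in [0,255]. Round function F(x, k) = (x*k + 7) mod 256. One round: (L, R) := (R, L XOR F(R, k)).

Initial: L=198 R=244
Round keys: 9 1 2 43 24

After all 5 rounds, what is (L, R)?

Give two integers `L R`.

Answer: 21 133

Derivation:
Round 1 (k=9): L=244 R=93
Round 2 (k=1): L=93 R=144
Round 3 (k=2): L=144 R=122
Round 4 (k=43): L=122 R=21
Round 5 (k=24): L=21 R=133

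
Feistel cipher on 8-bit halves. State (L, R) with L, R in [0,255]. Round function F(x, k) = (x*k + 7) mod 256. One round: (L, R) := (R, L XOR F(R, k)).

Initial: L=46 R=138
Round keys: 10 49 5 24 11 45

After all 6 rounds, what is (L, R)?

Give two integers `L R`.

Round 1 (k=10): L=138 R=69
Round 2 (k=49): L=69 R=182
Round 3 (k=5): L=182 R=208
Round 4 (k=24): L=208 R=49
Round 5 (k=11): L=49 R=242
Round 6 (k=45): L=242 R=160

Answer: 242 160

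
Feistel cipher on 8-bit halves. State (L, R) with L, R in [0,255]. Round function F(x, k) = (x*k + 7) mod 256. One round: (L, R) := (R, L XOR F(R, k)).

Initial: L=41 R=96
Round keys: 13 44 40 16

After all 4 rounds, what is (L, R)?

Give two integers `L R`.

Answer: 145 24

Derivation:
Round 1 (k=13): L=96 R=206
Round 2 (k=44): L=206 R=15
Round 3 (k=40): L=15 R=145
Round 4 (k=16): L=145 R=24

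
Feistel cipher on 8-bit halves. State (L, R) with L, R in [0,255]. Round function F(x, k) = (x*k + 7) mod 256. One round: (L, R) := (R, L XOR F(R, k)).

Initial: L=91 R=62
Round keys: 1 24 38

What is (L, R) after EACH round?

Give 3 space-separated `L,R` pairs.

Answer: 62,30 30,233 233,131

Derivation:
Round 1 (k=1): L=62 R=30
Round 2 (k=24): L=30 R=233
Round 3 (k=38): L=233 R=131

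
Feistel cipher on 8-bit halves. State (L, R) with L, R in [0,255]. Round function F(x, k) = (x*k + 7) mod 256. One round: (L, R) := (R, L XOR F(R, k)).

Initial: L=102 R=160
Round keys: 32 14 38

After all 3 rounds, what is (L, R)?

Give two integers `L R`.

Answer: 245 4

Derivation:
Round 1 (k=32): L=160 R=97
Round 2 (k=14): L=97 R=245
Round 3 (k=38): L=245 R=4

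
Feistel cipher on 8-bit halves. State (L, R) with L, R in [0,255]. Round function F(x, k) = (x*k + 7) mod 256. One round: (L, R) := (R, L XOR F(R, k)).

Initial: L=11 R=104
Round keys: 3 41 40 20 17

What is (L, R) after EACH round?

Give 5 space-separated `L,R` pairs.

Round 1 (k=3): L=104 R=52
Round 2 (k=41): L=52 R=51
Round 3 (k=40): L=51 R=203
Round 4 (k=20): L=203 R=208
Round 5 (k=17): L=208 R=28

Answer: 104,52 52,51 51,203 203,208 208,28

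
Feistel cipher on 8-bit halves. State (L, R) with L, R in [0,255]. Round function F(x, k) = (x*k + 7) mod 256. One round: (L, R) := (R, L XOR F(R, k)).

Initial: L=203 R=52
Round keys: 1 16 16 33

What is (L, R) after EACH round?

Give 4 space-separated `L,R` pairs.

Round 1 (k=1): L=52 R=240
Round 2 (k=16): L=240 R=51
Round 3 (k=16): L=51 R=199
Round 4 (k=33): L=199 R=157

Answer: 52,240 240,51 51,199 199,157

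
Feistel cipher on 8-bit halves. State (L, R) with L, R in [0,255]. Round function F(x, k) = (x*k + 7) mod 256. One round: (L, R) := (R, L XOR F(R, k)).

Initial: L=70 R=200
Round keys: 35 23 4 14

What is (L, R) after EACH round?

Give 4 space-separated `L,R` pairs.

Round 1 (k=35): L=200 R=25
Round 2 (k=23): L=25 R=142
Round 3 (k=4): L=142 R=38
Round 4 (k=14): L=38 R=149

Answer: 200,25 25,142 142,38 38,149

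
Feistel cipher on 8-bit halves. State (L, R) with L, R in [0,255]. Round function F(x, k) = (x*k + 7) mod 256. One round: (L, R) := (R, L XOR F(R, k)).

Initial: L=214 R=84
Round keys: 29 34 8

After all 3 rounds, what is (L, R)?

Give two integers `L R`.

Answer: 53 242

Derivation:
Round 1 (k=29): L=84 R=93
Round 2 (k=34): L=93 R=53
Round 3 (k=8): L=53 R=242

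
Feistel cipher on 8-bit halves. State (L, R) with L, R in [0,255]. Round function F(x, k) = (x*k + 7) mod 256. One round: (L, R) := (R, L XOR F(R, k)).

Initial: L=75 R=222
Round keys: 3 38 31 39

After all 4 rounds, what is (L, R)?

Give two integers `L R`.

Round 1 (k=3): L=222 R=234
Round 2 (k=38): L=234 R=29
Round 3 (k=31): L=29 R=96
Round 4 (k=39): L=96 R=186

Answer: 96 186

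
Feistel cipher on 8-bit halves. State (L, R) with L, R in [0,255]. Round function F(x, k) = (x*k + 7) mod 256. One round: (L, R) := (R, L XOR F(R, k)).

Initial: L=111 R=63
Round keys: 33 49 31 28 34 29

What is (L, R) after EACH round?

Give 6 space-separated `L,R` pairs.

Answer: 63,73 73,63 63,225 225,156 156,94 94,49

Derivation:
Round 1 (k=33): L=63 R=73
Round 2 (k=49): L=73 R=63
Round 3 (k=31): L=63 R=225
Round 4 (k=28): L=225 R=156
Round 5 (k=34): L=156 R=94
Round 6 (k=29): L=94 R=49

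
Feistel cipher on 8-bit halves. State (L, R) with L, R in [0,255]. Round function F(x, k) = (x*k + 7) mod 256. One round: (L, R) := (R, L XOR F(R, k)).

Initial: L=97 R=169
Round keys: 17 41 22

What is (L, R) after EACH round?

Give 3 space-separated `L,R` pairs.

Round 1 (k=17): L=169 R=33
Round 2 (k=41): L=33 R=249
Round 3 (k=22): L=249 R=76

Answer: 169,33 33,249 249,76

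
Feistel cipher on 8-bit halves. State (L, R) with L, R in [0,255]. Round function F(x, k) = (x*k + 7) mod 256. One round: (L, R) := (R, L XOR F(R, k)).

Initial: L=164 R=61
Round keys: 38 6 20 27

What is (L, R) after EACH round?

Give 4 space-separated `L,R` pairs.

Answer: 61,177 177,16 16,246 246,233

Derivation:
Round 1 (k=38): L=61 R=177
Round 2 (k=6): L=177 R=16
Round 3 (k=20): L=16 R=246
Round 4 (k=27): L=246 R=233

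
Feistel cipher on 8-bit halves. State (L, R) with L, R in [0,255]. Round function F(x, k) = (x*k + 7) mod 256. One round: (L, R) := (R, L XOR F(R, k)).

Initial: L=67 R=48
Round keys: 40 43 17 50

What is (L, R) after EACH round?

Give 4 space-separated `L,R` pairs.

Round 1 (k=40): L=48 R=196
Round 2 (k=43): L=196 R=195
Round 3 (k=17): L=195 R=62
Round 4 (k=50): L=62 R=224

Answer: 48,196 196,195 195,62 62,224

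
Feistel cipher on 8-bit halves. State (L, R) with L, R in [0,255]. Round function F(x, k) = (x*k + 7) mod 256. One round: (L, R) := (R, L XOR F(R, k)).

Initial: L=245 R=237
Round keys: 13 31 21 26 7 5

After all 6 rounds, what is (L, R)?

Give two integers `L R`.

Round 1 (k=13): L=237 R=229
Round 2 (k=31): L=229 R=47
Round 3 (k=21): L=47 R=7
Round 4 (k=26): L=7 R=146
Round 5 (k=7): L=146 R=2
Round 6 (k=5): L=2 R=131

Answer: 2 131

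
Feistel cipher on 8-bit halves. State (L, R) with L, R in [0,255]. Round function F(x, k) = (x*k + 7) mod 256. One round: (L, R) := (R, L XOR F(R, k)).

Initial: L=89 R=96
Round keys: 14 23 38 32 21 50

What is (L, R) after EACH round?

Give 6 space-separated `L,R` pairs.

Round 1 (k=14): L=96 R=30
Round 2 (k=23): L=30 R=217
Round 3 (k=38): L=217 R=35
Round 4 (k=32): L=35 R=190
Round 5 (k=21): L=190 R=190
Round 6 (k=50): L=190 R=157

Answer: 96,30 30,217 217,35 35,190 190,190 190,157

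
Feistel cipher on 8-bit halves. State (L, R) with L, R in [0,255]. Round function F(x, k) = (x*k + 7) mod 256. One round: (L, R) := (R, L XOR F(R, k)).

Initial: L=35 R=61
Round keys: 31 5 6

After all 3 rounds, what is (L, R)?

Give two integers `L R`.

Round 1 (k=31): L=61 R=73
Round 2 (k=5): L=73 R=73
Round 3 (k=6): L=73 R=244

Answer: 73 244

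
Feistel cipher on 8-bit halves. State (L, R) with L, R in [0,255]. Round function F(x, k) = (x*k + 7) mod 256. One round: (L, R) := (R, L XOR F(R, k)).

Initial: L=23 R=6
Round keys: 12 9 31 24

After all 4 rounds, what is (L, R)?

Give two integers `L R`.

Answer: 86 14

Derivation:
Round 1 (k=12): L=6 R=88
Round 2 (k=9): L=88 R=25
Round 3 (k=31): L=25 R=86
Round 4 (k=24): L=86 R=14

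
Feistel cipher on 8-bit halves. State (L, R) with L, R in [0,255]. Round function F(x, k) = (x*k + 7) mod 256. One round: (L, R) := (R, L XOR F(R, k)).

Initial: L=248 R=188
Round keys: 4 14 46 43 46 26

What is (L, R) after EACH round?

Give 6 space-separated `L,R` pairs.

Answer: 188,15 15,101 101,34 34,216 216,245 245,49

Derivation:
Round 1 (k=4): L=188 R=15
Round 2 (k=14): L=15 R=101
Round 3 (k=46): L=101 R=34
Round 4 (k=43): L=34 R=216
Round 5 (k=46): L=216 R=245
Round 6 (k=26): L=245 R=49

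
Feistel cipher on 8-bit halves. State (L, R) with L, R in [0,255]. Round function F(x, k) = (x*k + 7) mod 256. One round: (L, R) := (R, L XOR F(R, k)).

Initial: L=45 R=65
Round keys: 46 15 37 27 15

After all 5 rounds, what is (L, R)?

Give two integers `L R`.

Round 1 (k=46): L=65 R=152
Round 2 (k=15): L=152 R=174
Round 3 (k=37): L=174 R=181
Round 4 (k=27): L=181 R=176
Round 5 (k=15): L=176 R=226

Answer: 176 226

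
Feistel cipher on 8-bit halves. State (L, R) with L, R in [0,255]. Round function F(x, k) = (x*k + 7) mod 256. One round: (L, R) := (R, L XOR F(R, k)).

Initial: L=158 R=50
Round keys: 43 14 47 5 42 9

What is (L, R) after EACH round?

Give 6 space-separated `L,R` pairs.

Answer: 50,243 243,99 99,199 199,137 137,70 70,244

Derivation:
Round 1 (k=43): L=50 R=243
Round 2 (k=14): L=243 R=99
Round 3 (k=47): L=99 R=199
Round 4 (k=5): L=199 R=137
Round 5 (k=42): L=137 R=70
Round 6 (k=9): L=70 R=244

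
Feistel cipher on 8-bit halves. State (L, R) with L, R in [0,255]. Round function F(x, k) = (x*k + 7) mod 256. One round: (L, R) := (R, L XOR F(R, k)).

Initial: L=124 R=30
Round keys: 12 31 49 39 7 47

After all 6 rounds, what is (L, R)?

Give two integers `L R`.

Answer: 162 186

Derivation:
Round 1 (k=12): L=30 R=19
Round 2 (k=31): L=19 R=74
Round 3 (k=49): L=74 R=34
Round 4 (k=39): L=34 R=127
Round 5 (k=7): L=127 R=162
Round 6 (k=47): L=162 R=186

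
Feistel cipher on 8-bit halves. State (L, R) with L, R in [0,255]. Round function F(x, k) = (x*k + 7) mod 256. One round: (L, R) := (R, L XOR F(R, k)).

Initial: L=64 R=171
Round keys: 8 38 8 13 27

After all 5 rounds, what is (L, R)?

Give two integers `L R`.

Answer: 165 38

Derivation:
Round 1 (k=8): L=171 R=31
Round 2 (k=38): L=31 R=10
Round 3 (k=8): L=10 R=72
Round 4 (k=13): L=72 R=165
Round 5 (k=27): L=165 R=38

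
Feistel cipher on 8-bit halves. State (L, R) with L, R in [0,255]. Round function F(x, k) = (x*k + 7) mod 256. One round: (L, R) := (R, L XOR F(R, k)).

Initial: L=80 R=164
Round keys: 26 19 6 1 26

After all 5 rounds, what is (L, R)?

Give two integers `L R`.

Answer: 79 21

Derivation:
Round 1 (k=26): L=164 R=255
Round 2 (k=19): L=255 R=80
Round 3 (k=6): L=80 R=24
Round 4 (k=1): L=24 R=79
Round 5 (k=26): L=79 R=21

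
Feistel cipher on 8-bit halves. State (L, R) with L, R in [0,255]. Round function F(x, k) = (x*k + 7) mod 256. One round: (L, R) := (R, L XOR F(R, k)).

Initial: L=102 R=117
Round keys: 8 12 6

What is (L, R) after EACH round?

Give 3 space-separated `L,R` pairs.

Answer: 117,201 201,6 6,226

Derivation:
Round 1 (k=8): L=117 R=201
Round 2 (k=12): L=201 R=6
Round 3 (k=6): L=6 R=226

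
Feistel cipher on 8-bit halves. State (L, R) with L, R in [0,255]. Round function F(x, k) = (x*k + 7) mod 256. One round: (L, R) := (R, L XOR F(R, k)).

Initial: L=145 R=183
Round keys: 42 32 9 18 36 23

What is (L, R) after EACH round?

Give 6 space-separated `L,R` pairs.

Answer: 183,156 156,48 48,43 43,61 61,176 176,234

Derivation:
Round 1 (k=42): L=183 R=156
Round 2 (k=32): L=156 R=48
Round 3 (k=9): L=48 R=43
Round 4 (k=18): L=43 R=61
Round 5 (k=36): L=61 R=176
Round 6 (k=23): L=176 R=234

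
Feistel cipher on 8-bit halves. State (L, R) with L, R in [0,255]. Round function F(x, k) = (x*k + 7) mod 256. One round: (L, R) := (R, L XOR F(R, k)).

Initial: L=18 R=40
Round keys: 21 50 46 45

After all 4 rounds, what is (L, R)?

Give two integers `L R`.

Answer: 216 230

Derivation:
Round 1 (k=21): L=40 R=93
Round 2 (k=50): L=93 R=25
Round 3 (k=46): L=25 R=216
Round 4 (k=45): L=216 R=230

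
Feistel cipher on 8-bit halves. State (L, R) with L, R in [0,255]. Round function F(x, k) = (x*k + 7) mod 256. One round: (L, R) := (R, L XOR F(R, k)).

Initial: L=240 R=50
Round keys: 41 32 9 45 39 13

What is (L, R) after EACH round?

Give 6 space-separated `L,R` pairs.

Round 1 (k=41): L=50 R=249
Round 2 (k=32): L=249 R=21
Round 3 (k=9): L=21 R=61
Round 4 (k=45): L=61 R=213
Round 5 (k=39): L=213 R=71
Round 6 (k=13): L=71 R=119

Answer: 50,249 249,21 21,61 61,213 213,71 71,119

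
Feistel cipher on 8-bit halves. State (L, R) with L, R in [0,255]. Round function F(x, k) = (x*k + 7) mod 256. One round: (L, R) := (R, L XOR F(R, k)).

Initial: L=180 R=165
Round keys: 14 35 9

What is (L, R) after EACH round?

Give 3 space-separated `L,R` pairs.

Answer: 165,185 185,247 247,15

Derivation:
Round 1 (k=14): L=165 R=185
Round 2 (k=35): L=185 R=247
Round 3 (k=9): L=247 R=15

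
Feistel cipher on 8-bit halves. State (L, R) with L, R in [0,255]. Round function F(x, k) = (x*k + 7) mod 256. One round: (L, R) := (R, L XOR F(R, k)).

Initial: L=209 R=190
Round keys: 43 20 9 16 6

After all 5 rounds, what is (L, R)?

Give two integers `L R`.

Answer: 190 83

Derivation:
Round 1 (k=43): L=190 R=32
Round 2 (k=20): L=32 R=57
Round 3 (k=9): L=57 R=40
Round 4 (k=16): L=40 R=190
Round 5 (k=6): L=190 R=83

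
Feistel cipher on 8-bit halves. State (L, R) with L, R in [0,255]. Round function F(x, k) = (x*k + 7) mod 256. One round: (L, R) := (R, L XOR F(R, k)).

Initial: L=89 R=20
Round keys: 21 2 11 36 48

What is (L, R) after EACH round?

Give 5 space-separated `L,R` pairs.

Round 1 (k=21): L=20 R=242
Round 2 (k=2): L=242 R=255
Round 3 (k=11): L=255 R=14
Round 4 (k=36): L=14 R=0
Round 5 (k=48): L=0 R=9

Answer: 20,242 242,255 255,14 14,0 0,9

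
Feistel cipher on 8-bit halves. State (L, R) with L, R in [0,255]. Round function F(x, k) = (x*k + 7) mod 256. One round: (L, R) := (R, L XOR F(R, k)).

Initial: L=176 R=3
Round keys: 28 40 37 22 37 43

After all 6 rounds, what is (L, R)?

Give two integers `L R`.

Round 1 (k=28): L=3 R=235
Round 2 (k=40): L=235 R=188
Round 3 (k=37): L=188 R=216
Round 4 (k=22): L=216 R=43
Round 5 (k=37): L=43 R=230
Round 6 (k=43): L=230 R=130

Answer: 230 130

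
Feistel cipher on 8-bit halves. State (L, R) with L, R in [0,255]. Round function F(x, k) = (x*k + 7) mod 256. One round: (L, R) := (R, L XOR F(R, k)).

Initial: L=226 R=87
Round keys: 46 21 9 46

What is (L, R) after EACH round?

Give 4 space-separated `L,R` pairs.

Answer: 87,75 75,121 121,3 3,232

Derivation:
Round 1 (k=46): L=87 R=75
Round 2 (k=21): L=75 R=121
Round 3 (k=9): L=121 R=3
Round 4 (k=46): L=3 R=232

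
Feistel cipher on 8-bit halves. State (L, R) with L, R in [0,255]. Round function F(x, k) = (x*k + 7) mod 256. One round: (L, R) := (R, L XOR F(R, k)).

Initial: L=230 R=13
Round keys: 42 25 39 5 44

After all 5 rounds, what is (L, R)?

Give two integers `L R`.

Answer: 37 96

Derivation:
Round 1 (k=42): L=13 R=207
Round 2 (k=25): L=207 R=51
Round 3 (k=39): L=51 R=3
Round 4 (k=5): L=3 R=37
Round 5 (k=44): L=37 R=96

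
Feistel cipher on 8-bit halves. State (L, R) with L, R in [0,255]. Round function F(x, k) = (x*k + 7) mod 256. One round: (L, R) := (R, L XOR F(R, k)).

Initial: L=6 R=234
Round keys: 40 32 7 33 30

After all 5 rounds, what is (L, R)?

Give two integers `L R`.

Answer: 87 10

Derivation:
Round 1 (k=40): L=234 R=145
Round 2 (k=32): L=145 R=205
Round 3 (k=7): L=205 R=51
Round 4 (k=33): L=51 R=87
Round 5 (k=30): L=87 R=10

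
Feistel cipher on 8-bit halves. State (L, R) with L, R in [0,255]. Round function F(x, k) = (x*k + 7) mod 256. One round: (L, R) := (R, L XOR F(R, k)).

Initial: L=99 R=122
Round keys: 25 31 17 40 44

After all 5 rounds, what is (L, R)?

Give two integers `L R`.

Answer: 232 179

Derivation:
Round 1 (k=25): L=122 R=146
Round 2 (k=31): L=146 R=207
Round 3 (k=17): L=207 R=84
Round 4 (k=40): L=84 R=232
Round 5 (k=44): L=232 R=179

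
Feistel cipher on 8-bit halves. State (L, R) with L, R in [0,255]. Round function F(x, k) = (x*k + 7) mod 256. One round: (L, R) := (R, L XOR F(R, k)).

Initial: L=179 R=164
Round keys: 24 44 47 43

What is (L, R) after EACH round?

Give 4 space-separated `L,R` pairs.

Answer: 164,212 212,211 211,16 16,100

Derivation:
Round 1 (k=24): L=164 R=212
Round 2 (k=44): L=212 R=211
Round 3 (k=47): L=211 R=16
Round 4 (k=43): L=16 R=100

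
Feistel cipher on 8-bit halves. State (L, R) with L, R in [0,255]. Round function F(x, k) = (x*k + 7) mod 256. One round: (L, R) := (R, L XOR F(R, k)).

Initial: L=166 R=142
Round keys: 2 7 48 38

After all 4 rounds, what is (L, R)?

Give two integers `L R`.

Round 1 (k=2): L=142 R=133
Round 2 (k=7): L=133 R=36
Round 3 (k=48): L=36 R=66
Round 4 (k=38): L=66 R=247

Answer: 66 247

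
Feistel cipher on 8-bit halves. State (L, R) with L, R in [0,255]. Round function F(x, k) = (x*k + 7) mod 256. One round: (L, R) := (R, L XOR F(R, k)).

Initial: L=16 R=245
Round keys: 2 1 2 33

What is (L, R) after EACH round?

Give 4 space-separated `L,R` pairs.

Answer: 245,225 225,29 29,160 160,186

Derivation:
Round 1 (k=2): L=245 R=225
Round 2 (k=1): L=225 R=29
Round 3 (k=2): L=29 R=160
Round 4 (k=33): L=160 R=186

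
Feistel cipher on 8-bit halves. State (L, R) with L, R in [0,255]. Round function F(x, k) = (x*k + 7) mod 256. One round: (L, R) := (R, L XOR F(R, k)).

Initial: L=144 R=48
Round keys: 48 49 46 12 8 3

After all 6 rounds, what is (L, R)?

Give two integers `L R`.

Round 1 (k=48): L=48 R=151
Round 2 (k=49): L=151 R=222
Round 3 (k=46): L=222 R=124
Round 4 (k=12): L=124 R=9
Round 5 (k=8): L=9 R=51
Round 6 (k=3): L=51 R=169

Answer: 51 169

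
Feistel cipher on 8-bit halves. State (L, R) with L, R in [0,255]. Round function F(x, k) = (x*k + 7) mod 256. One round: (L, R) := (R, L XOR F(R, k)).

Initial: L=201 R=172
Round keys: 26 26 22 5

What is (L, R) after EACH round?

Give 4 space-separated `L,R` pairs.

Round 1 (k=26): L=172 R=182
Round 2 (k=26): L=182 R=47
Round 3 (k=22): L=47 R=167
Round 4 (k=5): L=167 R=101

Answer: 172,182 182,47 47,167 167,101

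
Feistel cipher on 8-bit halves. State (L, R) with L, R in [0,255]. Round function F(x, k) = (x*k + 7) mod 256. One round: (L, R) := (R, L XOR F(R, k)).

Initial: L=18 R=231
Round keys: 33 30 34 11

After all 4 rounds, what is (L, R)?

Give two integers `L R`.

Round 1 (k=33): L=231 R=220
Round 2 (k=30): L=220 R=40
Round 3 (k=34): L=40 R=139
Round 4 (k=11): L=139 R=40

Answer: 139 40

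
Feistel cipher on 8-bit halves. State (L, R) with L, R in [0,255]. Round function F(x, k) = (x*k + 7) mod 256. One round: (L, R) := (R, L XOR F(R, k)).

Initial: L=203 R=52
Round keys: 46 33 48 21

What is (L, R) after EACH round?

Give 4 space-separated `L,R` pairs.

Round 1 (k=46): L=52 R=148
Round 2 (k=33): L=148 R=47
Round 3 (k=48): L=47 R=67
Round 4 (k=21): L=67 R=169

Answer: 52,148 148,47 47,67 67,169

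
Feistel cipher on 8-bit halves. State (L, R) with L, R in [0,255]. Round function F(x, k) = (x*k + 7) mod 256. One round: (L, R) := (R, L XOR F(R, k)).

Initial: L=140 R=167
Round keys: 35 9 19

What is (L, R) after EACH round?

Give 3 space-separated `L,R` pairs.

Answer: 167,80 80,112 112,7

Derivation:
Round 1 (k=35): L=167 R=80
Round 2 (k=9): L=80 R=112
Round 3 (k=19): L=112 R=7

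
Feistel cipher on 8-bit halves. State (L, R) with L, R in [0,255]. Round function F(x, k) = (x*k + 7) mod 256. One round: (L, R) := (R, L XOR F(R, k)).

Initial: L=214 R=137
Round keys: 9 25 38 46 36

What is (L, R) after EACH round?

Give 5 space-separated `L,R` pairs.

Round 1 (k=9): L=137 R=14
Round 2 (k=25): L=14 R=236
Round 3 (k=38): L=236 R=1
Round 4 (k=46): L=1 R=217
Round 5 (k=36): L=217 R=138

Answer: 137,14 14,236 236,1 1,217 217,138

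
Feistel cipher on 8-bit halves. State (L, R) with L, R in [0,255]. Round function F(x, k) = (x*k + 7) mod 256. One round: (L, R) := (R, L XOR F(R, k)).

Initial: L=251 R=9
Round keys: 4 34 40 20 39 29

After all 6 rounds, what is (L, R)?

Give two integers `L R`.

Answer: 53 181

Derivation:
Round 1 (k=4): L=9 R=208
Round 2 (k=34): L=208 R=174
Round 3 (k=40): L=174 R=231
Round 4 (k=20): L=231 R=189
Round 5 (k=39): L=189 R=53
Round 6 (k=29): L=53 R=181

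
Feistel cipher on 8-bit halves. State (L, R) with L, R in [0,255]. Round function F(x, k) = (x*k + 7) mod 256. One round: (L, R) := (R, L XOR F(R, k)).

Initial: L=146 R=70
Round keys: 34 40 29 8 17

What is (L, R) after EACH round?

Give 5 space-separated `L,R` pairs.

Round 1 (k=34): L=70 R=193
Round 2 (k=40): L=193 R=105
Round 3 (k=29): L=105 R=45
Round 4 (k=8): L=45 R=6
Round 5 (k=17): L=6 R=64

Answer: 70,193 193,105 105,45 45,6 6,64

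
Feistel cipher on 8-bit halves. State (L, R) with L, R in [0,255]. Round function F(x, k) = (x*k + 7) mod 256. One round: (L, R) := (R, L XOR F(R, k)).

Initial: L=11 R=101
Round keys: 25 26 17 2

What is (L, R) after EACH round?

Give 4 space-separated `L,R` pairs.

Answer: 101,239 239,40 40,64 64,175

Derivation:
Round 1 (k=25): L=101 R=239
Round 2 (k=26): L=239 R=40
Round 3 (k=17): L=40 R=64
Round 4 (k=2): L=64 R=175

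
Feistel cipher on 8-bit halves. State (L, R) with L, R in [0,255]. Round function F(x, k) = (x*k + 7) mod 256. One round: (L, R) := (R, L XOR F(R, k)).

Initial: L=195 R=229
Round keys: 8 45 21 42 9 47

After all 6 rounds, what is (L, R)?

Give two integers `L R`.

Round 1 (k=8): L=229 R=236
Round 2 (k=45): L=236 R=102
Round 3 (k=21): L=102 R=137
Round 4 (k=42): L=137 R=231
Round 5 (k=9): L=231 R=175
Round 6 (k=47): L=175 R=207

Answer: 175 207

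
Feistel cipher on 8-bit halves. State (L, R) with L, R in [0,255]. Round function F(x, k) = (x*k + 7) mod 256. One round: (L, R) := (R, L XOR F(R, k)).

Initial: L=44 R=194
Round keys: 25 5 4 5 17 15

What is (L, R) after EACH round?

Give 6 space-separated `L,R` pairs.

Answer: 194,213 213,242 242,26 26,123 123,40 40,36

Derivation:
Round 1 (k=25): L=194 R=213
Round 2 (k=5): L=213 R=242
Round 3 (k=4): L=242 R=26
Round 4 (k=5): L=26 R=123
Round 5 (k=17): L=123 R=40
Round 6 (k=15): L=40 R=36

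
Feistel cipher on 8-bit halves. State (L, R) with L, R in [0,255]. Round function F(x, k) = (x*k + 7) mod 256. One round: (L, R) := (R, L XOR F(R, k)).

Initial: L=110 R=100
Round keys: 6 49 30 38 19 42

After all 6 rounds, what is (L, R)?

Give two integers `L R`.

Answer: 2 172

Derivation:
Round 1 (k=6): L=100 R=49
Round 2 (k=49): L=49 R=12
Round 3 (k=30): L=12 R=94
Round 4 (k=38): L=94 R=247
Round 5 (k=19): L=247 R=2
Round 6 (k=42): L=2 R=172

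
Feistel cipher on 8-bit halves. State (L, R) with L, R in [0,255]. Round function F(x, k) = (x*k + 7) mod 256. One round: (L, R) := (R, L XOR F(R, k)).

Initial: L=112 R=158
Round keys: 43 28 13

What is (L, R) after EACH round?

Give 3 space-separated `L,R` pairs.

Answer: 158,225 225,61 61,193

Derivation:
Round 1 (k=43): L=158 R=225
Round 2 (k=28): L=225 R=61
Round 3 (k=13): L=61 R=193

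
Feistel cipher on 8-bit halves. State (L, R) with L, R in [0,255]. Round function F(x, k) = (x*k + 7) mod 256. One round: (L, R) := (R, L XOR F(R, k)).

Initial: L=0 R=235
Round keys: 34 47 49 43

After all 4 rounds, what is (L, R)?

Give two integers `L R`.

Answer: 53 63

Derivation:
Round 1 (k=34): L=235 R=61
Round 2 (k=47): L=61 R=209
Round 3 (k=49): L=209 R=53
Round 4 (k=43): L=53 R=63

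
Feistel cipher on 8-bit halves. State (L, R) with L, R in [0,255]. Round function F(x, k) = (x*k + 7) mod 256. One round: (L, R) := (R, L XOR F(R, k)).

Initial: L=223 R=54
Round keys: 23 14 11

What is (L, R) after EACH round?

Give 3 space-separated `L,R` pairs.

Answer: 54,62 62,93 93,56

Derivation:
Round 1 (k=23): L=54 R=62
Round 2 (k=14): L=62 R=93
Round 3 (k=11): L=93 R=56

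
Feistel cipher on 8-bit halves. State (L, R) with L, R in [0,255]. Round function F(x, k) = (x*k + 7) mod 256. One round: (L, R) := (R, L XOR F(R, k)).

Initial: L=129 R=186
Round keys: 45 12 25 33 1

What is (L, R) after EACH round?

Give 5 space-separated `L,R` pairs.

Round 1 (k=45): L=186 R=56
Round 2 (k=12): L=56 R=29
Round 3 (k=25): L=29 R=228
Round 4 (k=33): L=228 R=118
Round 5 (k=1): L=118 R=153

Answer: 186,56 56,29 29,228 228,118 118,153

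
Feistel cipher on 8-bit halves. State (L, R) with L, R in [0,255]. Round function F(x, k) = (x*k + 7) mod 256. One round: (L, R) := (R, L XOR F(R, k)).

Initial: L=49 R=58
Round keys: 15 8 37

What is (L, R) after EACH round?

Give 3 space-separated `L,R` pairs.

Round 1 (k=15): L=58 R=92
Round 2 (k=8): L=92 R=221
Round 3 (k=37): L=221 R=164

Answer: 58,92 92,221 221,164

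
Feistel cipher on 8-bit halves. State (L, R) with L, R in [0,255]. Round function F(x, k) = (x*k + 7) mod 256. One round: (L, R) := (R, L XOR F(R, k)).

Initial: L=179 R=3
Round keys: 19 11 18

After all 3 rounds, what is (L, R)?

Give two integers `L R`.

Answer: 123 94

Derivation:
Round 1 (k=19): L=3 R=243
Round 2 (k=11): L=243 R=123
Round 3 (k=18): L=123 R=94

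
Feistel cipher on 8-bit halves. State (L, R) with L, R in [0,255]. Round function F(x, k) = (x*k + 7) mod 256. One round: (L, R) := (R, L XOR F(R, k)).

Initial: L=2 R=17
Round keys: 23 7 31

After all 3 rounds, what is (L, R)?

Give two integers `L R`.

Round 1 (k=23): L=17 R=140
Round 2 (k=7): L=140 R=202
Round 3 (k=31): L=202 R=241

Answer: 202 241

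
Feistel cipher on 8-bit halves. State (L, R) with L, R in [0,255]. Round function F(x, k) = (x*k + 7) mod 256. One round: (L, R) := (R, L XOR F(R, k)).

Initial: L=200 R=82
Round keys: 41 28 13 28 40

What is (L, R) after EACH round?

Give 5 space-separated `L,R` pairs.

Round 1 (k=41): L=82 R=225
Round 2 (k=28): L=225 R=241
Round 3 (k=13): L=241 R=165
Round 4 (k=28): L=165 R=226
Round 5 (k=40): L=226 R=242

Answer: 82,225 225,241 241,165 165,226 226,242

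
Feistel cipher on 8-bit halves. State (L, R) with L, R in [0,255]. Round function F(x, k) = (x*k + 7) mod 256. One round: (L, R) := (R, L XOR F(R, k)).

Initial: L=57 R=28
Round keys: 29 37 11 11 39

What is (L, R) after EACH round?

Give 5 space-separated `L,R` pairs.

Round 1 (k=29): L=28 R=10
Round 2 (k=37): L=10 R=101
Round 3 (k=11): L=101 R=84
Round 4 (k=11): L=84 R=198
Round 5 (k=39): L=198 R=101

Answer: 28,10 10,101 101,84 84,198 198,101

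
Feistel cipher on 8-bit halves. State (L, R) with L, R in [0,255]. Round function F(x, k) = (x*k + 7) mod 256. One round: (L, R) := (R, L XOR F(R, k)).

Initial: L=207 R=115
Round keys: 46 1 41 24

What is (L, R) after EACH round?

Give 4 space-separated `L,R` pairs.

Round 1 (k=46): L=115 R=126
Round 2 (k=1): L=126 R=246
Round 3 (k=41): L=246 R=19
Round 4 (k=24): L=19 R=57

Answer: 115,126 126,246 246,19 19,57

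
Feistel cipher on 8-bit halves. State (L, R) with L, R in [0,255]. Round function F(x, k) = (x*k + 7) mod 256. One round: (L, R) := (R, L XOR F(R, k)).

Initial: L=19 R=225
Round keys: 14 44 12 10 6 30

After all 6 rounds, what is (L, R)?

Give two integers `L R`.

Round 1 (k=14): L=225 R=70
Round 2 (k=44): L=70 R=238
Round 3 (k=12): L=238 R=105
Round 4 (k=10): L=105 R=207
Round 5 (k=6): L=207 R=136
Round 6 (k=30): L=136 R=56

Answer: 136 56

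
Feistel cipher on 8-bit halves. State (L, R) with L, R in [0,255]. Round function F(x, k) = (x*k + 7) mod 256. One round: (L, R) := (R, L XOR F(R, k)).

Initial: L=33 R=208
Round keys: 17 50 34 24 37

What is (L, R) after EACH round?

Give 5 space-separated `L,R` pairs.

Round 1 (k=17): L=208 R=246
Round 2 (k=50): L=246 R=195
Round 3 (k=34): L=195 R=27
Round 4 (k=24): L=27 R=76
Round 5 (k=37): L=76 R=24

Answer: 208,246 246,195 195,27 27,76 76,24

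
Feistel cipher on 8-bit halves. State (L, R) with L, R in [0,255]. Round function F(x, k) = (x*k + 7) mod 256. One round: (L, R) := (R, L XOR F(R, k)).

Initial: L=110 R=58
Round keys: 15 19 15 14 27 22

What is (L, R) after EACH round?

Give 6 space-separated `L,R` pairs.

Round 1 (k=15): L=58 R=3
Round 2 (k=19): L=3 R=122
Round 3 (k=15): L=122 R=46
Round 4 (k=14): L=46 R=241
Round 5 (k=27): L=241 R=92
Round 6 (k=22): L=92 R=30

Answer: 58,3 3,122 122,46 46,241 241,92 92,30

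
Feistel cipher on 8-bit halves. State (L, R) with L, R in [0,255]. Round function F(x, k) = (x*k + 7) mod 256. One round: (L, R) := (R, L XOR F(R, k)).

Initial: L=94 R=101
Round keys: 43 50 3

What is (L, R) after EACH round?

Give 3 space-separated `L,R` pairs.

Round 1 (k=43): L=101 R=160
Round 2 (k=50): L=160 R=34
Round 3 (k=3): L=34 R=205

Answer: 101,160 160,34 34,205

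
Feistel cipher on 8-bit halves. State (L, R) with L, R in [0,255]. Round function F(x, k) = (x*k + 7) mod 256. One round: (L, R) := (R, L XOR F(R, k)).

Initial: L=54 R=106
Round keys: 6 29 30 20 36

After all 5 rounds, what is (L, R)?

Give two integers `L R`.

Answer: 221 45

Derivation:
Round 1 (k=6): L=106 R=181
Round 2 (k=29): L=181 R=226
Round 3 (k=30): L=226 R=54
Round 4 (k=20): L=54 R=221
Round 5 (k=36): L=221 R=45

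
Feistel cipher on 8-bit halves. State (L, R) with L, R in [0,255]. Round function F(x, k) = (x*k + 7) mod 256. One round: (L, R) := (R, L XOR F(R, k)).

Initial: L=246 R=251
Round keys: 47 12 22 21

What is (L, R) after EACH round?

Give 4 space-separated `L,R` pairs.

Answer: 251,234 234,4 4,181 181,228

Derivation:
Round 1 (k=47): L=251 R=234
Round 2 (k=12): L=234 R=4
Round 3 (k=22): L=4 R=181
Round 4 (k=21): L=181 R=228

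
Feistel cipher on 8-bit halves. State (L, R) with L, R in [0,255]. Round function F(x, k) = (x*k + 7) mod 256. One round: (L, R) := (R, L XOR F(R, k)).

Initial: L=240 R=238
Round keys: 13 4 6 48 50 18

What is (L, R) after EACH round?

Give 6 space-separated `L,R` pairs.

Answer: 238,237 237,85 85,232 232,210 210,227 227,47

Derivation:
Round 1 (k=13): L=238 R=237
Round 2 (k=4): L=237 R=85
Round 3 (k=6): L=85 R=232
Round 4 (k=48): L=232 R=210
Round 5 (k=50): L=210 R=227
Round 6 (k=18): L=227 R=47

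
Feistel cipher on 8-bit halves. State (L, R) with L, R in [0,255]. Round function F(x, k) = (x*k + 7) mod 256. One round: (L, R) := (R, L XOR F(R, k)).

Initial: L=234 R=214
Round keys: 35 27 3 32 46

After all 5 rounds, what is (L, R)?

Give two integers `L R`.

Answer: 169 23

Derivation:
Round 1 (k=35): L=214 R=163
Round 2 (k=27): L=163 R=238
Round 3 (k=3): L=238 R=114
Round 4 (k=32): L=114 R=169
Round 5 (k=46): L=169 R=23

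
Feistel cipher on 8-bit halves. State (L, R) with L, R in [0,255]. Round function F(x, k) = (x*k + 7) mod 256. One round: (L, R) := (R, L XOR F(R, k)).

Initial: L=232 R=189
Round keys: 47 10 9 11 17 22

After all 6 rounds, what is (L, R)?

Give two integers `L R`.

Answer: 158 81

Derivation:
Round 1 (k=47): L=189 R=82
Round 2 (k=10): L=82 R=134
Round 3 (k=9): L=134 R=239
Round 4 (k=11): L=239 R=202
Round 5 (k=17): L=202 R=158
Round 6 (k=22): L=158 R=81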